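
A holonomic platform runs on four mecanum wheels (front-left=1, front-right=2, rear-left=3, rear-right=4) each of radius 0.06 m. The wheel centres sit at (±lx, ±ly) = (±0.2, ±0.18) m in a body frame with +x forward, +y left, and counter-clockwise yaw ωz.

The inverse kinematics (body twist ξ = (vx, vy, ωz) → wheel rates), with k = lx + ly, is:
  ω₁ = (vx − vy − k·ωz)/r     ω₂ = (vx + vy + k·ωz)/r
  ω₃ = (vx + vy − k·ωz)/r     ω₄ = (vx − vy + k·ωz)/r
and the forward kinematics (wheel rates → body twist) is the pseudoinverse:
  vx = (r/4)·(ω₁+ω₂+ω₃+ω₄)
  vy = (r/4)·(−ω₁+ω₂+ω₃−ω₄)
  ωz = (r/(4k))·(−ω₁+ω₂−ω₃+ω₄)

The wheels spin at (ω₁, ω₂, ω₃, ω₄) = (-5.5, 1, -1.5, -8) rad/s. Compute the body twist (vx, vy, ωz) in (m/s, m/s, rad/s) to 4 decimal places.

k = lx + ly = 0.2 + 0.18 = 0.3800
ω₁+ω₂+ω₃+ω₄ = -14.0000  →  vx = (0.06/4)·-14.0000 = -0.2100
−ω₁+ω₂+ω₃−ω₄ = 13.0000  →  vy = (0.06/4)·13.0000 = 0.1950
−ω₁+ω₂−ω₃+ω₄ = 0.0000  →  ωz = (0.06/1.5200)·0.0000 = 0.0000

(-0.2100, 0.1950, 0.0000)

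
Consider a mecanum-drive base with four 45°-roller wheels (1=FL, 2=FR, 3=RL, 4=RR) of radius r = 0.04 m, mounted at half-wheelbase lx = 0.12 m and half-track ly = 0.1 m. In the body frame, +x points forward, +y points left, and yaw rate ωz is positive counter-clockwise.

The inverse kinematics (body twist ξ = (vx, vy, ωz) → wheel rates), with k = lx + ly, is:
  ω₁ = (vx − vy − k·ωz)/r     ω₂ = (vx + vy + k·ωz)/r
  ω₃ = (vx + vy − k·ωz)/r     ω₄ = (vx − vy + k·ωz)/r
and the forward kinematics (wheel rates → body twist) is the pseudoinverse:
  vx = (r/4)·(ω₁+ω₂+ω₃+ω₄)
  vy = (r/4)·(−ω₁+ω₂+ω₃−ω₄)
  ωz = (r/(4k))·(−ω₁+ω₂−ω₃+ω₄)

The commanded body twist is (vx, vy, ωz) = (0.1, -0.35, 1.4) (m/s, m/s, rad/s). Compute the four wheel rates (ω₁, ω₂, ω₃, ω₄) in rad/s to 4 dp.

(3.5500, 1.4500, -13.9500, 18.9500)

k = lx + ly = 0.12 + 0.1 = 0.2200;  k·ωz = 0.2200·1.4 = 0.3080
ω₁ (FL) = (vx − vy − k·ωz)/r = 0.1420/0.04 = 3.5500
ω₂ (FR) = (vx + vy + k·ωz)/r = 0.0580/0.04 = 1.4500
ω₃ (RL) = (vx + vy − k·ωz)/r = -0.5580/0.04 = -13.9500
ω₄ (RR) = (vx − vy + k·ωz)/r = 0.7580/0.04 = 18.9500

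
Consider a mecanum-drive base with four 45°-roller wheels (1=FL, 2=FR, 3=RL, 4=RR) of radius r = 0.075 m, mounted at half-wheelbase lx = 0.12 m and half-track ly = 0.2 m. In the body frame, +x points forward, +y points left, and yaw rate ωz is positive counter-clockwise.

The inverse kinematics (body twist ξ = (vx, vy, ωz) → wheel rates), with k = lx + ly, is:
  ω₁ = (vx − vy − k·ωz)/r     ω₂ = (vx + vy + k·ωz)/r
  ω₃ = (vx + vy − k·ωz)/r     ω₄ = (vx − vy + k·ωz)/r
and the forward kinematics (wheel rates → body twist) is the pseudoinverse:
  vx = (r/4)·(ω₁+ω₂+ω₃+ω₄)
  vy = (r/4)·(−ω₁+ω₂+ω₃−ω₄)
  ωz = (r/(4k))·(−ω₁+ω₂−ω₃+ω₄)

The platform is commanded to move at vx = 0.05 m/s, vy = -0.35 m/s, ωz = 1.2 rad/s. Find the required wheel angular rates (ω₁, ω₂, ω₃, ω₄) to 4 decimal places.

(0.2133, 1.1200, -9.1200, 10.4533)

k = lx + ly = 0.12 + 0.2 = 0.3200;  k·ωz = 0.3200·1.2 = 0.3840
ω₁ (FL) = (vx − vy − k·ωz)/r = 0.0160/0.075 = 0.2133
ω₂ (FR) = (vx + vy + k·ωz)/r = 0.0840/0.075 = 1.1200
ω₃ (RL) = (vx + vy − k·ωz)/r = -0.6840/0.075 = -9.1200
ω₄ (RR) = (vx − vy + k·ωz)/r = 0.7840/0.075 = 10.4533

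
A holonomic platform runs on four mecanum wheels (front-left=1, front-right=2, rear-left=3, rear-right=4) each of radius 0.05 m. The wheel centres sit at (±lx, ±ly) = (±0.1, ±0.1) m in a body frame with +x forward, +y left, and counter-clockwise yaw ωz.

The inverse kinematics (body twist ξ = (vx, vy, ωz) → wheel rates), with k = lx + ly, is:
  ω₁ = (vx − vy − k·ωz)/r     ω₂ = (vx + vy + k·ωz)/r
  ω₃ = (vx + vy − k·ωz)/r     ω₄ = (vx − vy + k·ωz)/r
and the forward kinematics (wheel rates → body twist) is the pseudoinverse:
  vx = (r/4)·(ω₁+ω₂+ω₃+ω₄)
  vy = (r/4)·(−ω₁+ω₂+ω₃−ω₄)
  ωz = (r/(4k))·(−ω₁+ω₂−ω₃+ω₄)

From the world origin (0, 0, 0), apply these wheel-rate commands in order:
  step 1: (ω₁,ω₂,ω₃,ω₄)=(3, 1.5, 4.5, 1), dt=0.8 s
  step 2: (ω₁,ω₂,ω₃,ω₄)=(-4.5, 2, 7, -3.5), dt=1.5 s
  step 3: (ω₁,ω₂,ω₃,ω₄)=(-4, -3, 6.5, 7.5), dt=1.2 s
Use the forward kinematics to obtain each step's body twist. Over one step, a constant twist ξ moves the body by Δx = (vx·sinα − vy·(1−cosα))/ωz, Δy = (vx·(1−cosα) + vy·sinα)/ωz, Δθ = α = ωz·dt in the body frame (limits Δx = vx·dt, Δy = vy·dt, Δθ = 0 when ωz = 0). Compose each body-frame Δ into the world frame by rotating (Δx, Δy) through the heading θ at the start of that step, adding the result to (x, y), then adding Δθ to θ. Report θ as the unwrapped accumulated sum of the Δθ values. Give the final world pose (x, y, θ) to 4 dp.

step 1: ξ=(vx,vy,ωz)=(0.1250, 0.0250, -0.3125), dt=0.8 → body Δ=(0.1014, 0.0074, -0.2500) → world pose (0.1014, 0.0074, -0.2500)
step 2: ξ=(vx,vy,ωz)=(0.0125, 0.2125, -0.2500), dt=1.5 → body Δ=(0.0774, 0.3079, -0.3750) → world pose (0.2526, 0.2865, -0.6250)
step 3: ξ=(vx,vy,ωz)=(0.0875, 0.0000, 0.1250), dt=1.2 → body Δ=(0.1046, 0.0079, 0.1500) → world pose (0.3420, 0.2317, -0.4750)

(0.3420, 0.2317, -0.4750)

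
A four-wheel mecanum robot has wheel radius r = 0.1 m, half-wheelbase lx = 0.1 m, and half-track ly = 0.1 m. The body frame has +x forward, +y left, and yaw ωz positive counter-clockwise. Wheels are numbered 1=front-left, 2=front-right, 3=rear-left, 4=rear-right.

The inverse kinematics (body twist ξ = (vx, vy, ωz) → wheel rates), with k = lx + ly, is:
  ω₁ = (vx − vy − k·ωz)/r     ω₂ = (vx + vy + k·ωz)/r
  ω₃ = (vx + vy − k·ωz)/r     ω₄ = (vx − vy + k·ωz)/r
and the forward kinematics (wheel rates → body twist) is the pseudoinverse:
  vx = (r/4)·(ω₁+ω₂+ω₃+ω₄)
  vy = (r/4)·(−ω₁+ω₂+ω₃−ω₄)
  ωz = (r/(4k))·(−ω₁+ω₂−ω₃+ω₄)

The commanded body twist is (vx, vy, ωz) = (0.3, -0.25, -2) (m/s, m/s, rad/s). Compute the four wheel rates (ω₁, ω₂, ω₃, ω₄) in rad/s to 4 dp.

(9.5000, -3.5000, 4.5000, 1.5000)

k = lx + ly = 0.1 + 0.1 = 0.2000;  k·ωz = 0.2000·-2 = -0.4000
ω₁ (FL) = (vx − vy − k·ωz)/r = 0.9500/0.1 = 9.5000
ω₂ (FR) = (vx + vy + k·ωz)/r = -0.3500/0.1 = -3.5000
ω₃ (RL) = (vx + vy − k·ωz)/r = 0.4500/0.1 = 4.5000
ω₄ (RR) = (vx − vy + k·ωz)/r = 0.1500/0.1 = 1.5000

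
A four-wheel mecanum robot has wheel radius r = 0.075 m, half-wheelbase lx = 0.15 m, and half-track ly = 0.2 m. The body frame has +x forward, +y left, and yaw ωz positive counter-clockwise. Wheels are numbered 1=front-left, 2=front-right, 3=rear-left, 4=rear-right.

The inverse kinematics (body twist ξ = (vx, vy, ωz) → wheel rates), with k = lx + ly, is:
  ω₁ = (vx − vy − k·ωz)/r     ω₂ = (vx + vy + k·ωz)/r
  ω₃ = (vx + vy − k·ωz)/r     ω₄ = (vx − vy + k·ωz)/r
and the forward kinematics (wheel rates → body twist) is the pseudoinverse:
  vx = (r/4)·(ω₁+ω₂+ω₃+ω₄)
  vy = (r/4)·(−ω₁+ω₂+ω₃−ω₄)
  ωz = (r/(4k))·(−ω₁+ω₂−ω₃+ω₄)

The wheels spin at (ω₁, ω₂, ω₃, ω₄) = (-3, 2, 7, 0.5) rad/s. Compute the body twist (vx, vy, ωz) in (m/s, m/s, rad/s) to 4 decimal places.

(0.1219, 0.2156, -0.0804)

k = lx + ly = 0.15 + 0.2 = 0.3500
ω₁+ω₂+ω₃+ω₄ = 6.5000  →  vx = (0.075/4)·6.5000 = 0.1219
−ω₁+ω₂+ω₃−ω₄ = 11.5000  →  vy = (0.075/4)·11.5000 = 0.2156
−ω₁+ω₂−ω₃+ω₄ = -1.5000  →  ωz = (0.075/1.4000)·-1.5000 = -0.0804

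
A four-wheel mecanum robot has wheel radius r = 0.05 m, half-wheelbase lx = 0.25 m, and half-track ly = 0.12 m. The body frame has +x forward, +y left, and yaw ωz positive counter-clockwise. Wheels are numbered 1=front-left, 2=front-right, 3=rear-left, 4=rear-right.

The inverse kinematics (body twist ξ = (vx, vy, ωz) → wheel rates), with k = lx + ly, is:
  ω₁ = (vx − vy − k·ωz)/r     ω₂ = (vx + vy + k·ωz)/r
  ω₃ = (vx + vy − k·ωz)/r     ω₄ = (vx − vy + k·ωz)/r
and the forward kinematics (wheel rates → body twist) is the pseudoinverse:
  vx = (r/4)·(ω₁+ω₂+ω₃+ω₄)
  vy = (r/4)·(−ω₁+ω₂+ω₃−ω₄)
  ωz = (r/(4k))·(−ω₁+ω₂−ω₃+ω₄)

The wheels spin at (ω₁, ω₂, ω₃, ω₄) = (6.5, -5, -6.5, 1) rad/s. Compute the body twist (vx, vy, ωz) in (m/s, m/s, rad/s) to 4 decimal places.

(-0.0500, -0.2375, -0.1351)

k = lx + ly = 0.25 + 0.12 = 0.3700
ω₁+ω₂+ω₃+ω₄ = -4.0000  →  vx = (0.05/4)·-4.0000 = -0.0500
−ω₁+ω₂+ω₃−ω₄ = -19.0000  →  vy = (0.05/4)·-19.0000 = -0.2375
−ω₁+ω₂−ω₃+ω₄ = -4.0000  →  ωz = (0.05/1.4800)·-4.0000 = -0.1351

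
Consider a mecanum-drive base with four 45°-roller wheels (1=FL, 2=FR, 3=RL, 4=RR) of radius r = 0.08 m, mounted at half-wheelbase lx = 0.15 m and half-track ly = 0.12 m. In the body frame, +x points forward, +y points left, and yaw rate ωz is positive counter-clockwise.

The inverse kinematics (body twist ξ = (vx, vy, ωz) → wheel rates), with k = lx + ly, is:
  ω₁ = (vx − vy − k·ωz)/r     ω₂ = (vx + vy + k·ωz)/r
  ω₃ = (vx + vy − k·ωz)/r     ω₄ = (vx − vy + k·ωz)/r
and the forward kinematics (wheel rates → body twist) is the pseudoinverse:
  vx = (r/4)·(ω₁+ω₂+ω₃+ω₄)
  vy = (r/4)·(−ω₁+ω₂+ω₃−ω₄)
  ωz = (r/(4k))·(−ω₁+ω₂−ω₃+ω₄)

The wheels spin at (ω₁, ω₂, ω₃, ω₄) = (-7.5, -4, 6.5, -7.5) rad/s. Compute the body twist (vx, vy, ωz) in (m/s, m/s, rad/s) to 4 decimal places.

(-0.2500, 0.3500, -0.7778)

k = lx + ly = 0.15 + 0.12 = 0.2700
ω₁+ω₂+ω₃+ω₄ = -12.5000  →  vx = (0.08/4)·-12.5000 = -0.2500
−ω₁+ω₂+ω₃−ω₄ = 17.5000  →  vy = (0.08/4)·17.5000 = 0.3500
−ω₁+ω₂−ω₃+ω₄ = -10.5000  →  ωz = (0.08/1.0800)·-10.5000 = -0.7778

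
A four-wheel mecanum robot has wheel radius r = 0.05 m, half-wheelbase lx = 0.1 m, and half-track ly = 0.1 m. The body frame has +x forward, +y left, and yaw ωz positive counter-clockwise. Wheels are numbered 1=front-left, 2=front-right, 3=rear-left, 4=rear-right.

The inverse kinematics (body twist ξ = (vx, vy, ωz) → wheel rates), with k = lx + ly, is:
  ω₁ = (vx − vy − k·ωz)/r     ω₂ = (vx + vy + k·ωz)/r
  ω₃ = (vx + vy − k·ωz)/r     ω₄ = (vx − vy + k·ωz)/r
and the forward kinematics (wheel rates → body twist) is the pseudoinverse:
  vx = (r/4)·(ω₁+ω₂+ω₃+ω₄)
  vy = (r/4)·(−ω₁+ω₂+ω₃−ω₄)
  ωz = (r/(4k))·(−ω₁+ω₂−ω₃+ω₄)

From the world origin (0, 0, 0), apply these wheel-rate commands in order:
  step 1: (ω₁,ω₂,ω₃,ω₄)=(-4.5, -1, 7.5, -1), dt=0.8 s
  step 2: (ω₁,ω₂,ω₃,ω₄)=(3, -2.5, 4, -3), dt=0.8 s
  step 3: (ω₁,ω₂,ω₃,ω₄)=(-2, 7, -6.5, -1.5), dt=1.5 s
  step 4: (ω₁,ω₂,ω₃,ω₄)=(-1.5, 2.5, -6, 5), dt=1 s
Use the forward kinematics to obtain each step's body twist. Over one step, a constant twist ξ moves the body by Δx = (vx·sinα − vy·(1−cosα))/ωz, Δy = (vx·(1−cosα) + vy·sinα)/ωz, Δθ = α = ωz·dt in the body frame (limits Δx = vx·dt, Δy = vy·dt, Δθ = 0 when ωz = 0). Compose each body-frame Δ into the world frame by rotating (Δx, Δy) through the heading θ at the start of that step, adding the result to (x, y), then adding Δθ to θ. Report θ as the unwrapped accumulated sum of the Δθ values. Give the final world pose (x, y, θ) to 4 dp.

(0.0756, 0.1495, 1.3750)

step 1: ξ=(vx,vy,ωz)=(0.0125, 0.1500, -0.3125), dt=0.8 → body Δ=(0.0248, 0.1175, -0.2500) → world pose (0.0248, 0.1175, -0.2500)
step 2: ξ=(vx,vy,ωz)=(0.0188, 0.0188, -0.7812), dt=0.8 → body Δ=(0.0186, 0.0095, -0.6250) → world pose (0.0452, 0.1221, -0.8750)
step 3: ξ=(vx,vy,ωz)=(-0.0375, 0.0500, 0.8750), dt=1.5 → body Δ=(-0.0840, 0.0233, 1.3125) → world pose (0.0093, 0.2015, 0.4375)
step 4: ξ=(vx,vy,ωz)=(0.0000, -0.0875, 0.9375), dt=1.0 → body Δ=(0.0381, -0.0752, 0.9375) → world pose (0.0756, 0.1495, 1.3750)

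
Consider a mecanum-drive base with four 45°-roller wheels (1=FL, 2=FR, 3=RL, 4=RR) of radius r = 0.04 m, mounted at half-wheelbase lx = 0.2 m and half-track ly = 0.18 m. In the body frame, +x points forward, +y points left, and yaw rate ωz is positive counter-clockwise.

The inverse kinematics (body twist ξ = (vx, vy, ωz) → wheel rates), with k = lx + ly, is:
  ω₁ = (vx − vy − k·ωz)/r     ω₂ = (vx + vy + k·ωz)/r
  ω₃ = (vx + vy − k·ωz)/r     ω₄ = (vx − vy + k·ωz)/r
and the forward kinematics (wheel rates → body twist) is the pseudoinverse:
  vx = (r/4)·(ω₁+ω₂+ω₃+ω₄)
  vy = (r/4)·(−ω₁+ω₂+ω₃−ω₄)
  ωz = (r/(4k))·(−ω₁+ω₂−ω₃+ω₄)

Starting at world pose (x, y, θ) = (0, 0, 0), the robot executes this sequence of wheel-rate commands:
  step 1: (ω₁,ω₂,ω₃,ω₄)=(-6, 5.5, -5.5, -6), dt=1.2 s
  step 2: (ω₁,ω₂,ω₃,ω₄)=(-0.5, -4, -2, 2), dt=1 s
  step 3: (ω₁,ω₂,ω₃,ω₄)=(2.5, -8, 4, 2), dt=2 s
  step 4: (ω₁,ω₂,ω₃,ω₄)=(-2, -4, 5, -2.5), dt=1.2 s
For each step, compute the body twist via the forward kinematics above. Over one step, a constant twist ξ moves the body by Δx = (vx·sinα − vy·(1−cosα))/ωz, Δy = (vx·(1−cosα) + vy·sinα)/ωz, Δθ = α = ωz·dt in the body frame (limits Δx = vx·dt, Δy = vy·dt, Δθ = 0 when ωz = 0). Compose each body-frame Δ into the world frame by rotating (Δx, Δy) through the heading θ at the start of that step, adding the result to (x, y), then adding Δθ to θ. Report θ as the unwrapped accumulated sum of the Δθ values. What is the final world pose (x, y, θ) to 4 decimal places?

(-0.1763, -0.0588, -0.5974)

step 1: ξ=(vx,vy,ωz)=(-0.1200, 0.1200, 0.2895), dt=1.2 → body Δ=(-0.1659, 0.1164, 0.3474) → world pose (-0.1659, 0.1164, 0.3474)
step 2: ξ=(vx,vy,ωz)=(-0.0450, -0.0750, 0.0132), dt=1.0 → body Δ=(-0.0445, -0.0753, 0.0132) → world pose (-0.1821, 0.0304, 0.3605)
step 3: ξ=(vx,vy,ωz)=(0.0050, -0.0850, -0.3289), dt=2.0 → body Δ=(-0.0446, -0.1612, -0.6579) → world pose (-0.1670, -0.1361, -0.2974)
step 4: ξ=(vx,vy,ωz)=(-0.0350, 0.0550, -0.2500), dt=1.2 → body Δ=(-0.0315, 0.0713, -0.3000) → world pose (-0.1763, -0.0588, -0.5974)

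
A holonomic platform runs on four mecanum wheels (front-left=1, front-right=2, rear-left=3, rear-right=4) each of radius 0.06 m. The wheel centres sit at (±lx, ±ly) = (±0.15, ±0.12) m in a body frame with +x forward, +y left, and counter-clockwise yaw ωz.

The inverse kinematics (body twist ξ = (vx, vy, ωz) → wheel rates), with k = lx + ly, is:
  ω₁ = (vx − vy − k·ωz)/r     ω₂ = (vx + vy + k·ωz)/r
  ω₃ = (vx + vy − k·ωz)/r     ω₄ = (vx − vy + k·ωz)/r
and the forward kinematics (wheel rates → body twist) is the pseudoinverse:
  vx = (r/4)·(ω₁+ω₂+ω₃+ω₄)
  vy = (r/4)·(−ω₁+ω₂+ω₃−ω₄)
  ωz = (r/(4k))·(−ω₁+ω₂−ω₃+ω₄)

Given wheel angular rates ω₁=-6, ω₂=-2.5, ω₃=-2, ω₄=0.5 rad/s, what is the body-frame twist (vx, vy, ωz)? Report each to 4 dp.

(-0.1500, 0.0150, 0.3333)

k = lx + ly = 0.15 + 0.12 = 0.2700
ω₁+ω₂+ω₃+ω₄ = -10.0000  →  vx = (0.06/4)·-10.0000 = -0.1500
−ω₁+ω₂+ω₃−ω₄ = 1.0000  →  vy = (0.06/4)·1.0000 = 0.0150
−ω₁+ω₂−ω₃+ω₄ = 6.0000  →  ωz = (0.06/1.0800)·6.0000 = 0.3333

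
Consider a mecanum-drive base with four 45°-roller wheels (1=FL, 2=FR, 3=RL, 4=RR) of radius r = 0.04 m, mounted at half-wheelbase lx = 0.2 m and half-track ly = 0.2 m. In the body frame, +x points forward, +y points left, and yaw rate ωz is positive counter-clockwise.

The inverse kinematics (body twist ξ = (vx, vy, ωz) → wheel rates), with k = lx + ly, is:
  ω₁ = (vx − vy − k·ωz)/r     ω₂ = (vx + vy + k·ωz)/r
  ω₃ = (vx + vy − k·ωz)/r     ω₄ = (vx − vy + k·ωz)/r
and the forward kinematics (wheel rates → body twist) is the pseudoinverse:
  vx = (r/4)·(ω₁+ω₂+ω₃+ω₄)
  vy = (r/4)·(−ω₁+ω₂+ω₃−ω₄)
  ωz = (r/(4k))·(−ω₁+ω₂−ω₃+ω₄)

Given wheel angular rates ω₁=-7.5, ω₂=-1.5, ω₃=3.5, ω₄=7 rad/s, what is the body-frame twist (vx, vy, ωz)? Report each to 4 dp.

k = lx + ly = 0.2 + 0.2 = 0.4000
ω₁+ω₂+ω₃+ω₄ = 1.5000  →  vx = (0.04/4)·1.5000 = 0.0150
−ω₁+ω₂+ω₃−ω₄ = 2.5000  →  vy = (0.04/4)·2.5000 = 0.0250
−ω₁+ω₂−ω₃+ω₄ = 9.5000  →  ωz = (0.04/1.6000)·9.5000 = 0.2375

(0.0150, 0.0250, 0.2375)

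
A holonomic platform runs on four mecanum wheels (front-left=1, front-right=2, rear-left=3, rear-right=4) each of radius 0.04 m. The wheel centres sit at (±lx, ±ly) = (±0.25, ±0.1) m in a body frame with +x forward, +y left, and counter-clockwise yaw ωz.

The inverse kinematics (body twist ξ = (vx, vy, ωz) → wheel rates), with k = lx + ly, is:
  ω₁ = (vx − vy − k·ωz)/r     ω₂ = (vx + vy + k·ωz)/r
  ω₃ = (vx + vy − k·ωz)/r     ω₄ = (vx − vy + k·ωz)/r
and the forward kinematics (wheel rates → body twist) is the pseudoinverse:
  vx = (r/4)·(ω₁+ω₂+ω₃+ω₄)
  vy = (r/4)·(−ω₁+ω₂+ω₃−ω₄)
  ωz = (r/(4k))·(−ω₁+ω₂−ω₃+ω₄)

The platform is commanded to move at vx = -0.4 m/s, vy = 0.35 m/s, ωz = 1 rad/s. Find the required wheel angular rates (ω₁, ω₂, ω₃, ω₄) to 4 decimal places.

(-27.5000, 7.5000, -10.0000, -10.0000)

k = lx + ly = 0.25 + 0.1 = 0.3500;  k·ωz = 0.3500·1 = 0.3500
ω₁ (FL) = (vx − vy − k·ωz)/r = -1.1000/0.04 = -27.5000
ω₂ (FR) = (vx + vy + k·ωz)/r = 0.3000/0.04 = 7.5000
ω₃ (RL) = (vx + vy − k·ωz)/r = -0.4000/0.04 = -10.0000
ω₄ (RR) = (vx − vy + k·ωz)/r = -0.4000/0.04 = -10.0000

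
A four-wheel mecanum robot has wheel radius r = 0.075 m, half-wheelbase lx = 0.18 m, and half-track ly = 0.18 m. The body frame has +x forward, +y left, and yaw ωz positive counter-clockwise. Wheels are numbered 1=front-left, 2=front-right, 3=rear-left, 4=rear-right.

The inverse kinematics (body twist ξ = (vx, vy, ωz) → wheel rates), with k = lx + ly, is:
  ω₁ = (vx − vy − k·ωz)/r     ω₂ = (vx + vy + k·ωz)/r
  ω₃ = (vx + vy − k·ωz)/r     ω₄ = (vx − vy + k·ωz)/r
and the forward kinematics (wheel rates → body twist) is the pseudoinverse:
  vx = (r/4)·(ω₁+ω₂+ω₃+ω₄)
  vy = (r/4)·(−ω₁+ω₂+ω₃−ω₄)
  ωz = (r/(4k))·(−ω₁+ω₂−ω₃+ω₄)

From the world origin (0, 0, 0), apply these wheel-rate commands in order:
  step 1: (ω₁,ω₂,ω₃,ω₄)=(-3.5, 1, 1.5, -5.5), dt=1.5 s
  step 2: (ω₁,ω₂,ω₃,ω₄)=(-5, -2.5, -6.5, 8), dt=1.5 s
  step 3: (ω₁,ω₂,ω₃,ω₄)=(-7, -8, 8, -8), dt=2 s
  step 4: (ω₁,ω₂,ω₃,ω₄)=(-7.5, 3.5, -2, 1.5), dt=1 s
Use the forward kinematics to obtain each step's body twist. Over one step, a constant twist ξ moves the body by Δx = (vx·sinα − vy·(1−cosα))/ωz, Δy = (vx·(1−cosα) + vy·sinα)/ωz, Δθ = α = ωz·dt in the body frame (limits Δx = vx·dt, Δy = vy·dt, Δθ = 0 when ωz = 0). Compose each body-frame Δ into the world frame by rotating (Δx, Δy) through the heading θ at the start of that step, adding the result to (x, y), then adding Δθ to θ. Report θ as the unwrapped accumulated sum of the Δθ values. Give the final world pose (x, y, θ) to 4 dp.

(-0.7899, 0.4993, 0.1172)

step 1: ξ=(vx,vy,ωz)=(-0.1219, 0.2156, -0.1302), dt=1.5 → body Δ=(-0.1502, 0.3392, -0.1953) → world pose (-0.1502, 0.3392, -0.1953)
step 2: ξ=(vx,vy,ωz)=(-0.1125, -0.2250, 0.8854), dt=1.5 → body Δ=(0.0697, -0.3432, 1.3281) → world pose (-0.1484, -0.0110, 1.1328)
step 3: ξ=(vx,vy,ωz)=(-0.2812, 0.2812, -0.8854), dt=2.0 → body Δ=(0.0695, 0.6921, -1.7708) → world pose (-0.7457, 0.3454, -0.6380)
step 4: ξ=(vx,vy,ωz)=(-0.0844, 0.1406, 0.7552), dt=1.0 → body Δ=(-0.1272, 0.0973, 0.7552) → world pose (-0.7899, 0.4993, 0.1172)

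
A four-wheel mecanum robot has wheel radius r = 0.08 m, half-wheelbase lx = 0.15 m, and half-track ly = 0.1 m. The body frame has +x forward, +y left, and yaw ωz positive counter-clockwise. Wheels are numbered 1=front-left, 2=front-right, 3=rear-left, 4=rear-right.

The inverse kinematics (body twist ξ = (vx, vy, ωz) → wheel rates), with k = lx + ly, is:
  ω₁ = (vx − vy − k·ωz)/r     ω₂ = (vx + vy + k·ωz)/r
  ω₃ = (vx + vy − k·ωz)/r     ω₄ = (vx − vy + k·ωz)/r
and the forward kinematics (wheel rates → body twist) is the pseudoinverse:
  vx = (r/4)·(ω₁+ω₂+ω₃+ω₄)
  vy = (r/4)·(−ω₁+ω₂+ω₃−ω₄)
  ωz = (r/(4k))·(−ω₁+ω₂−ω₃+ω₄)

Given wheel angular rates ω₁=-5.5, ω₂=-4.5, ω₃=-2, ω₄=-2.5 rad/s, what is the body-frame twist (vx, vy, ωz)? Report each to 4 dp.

(-0.2900, 0.0300, 0.0400)

k = lx + ly = 0.15 + 0.1 = 0.2500
ω₁+ω₂+ω₃+ω₄ = -14.5000  →  vx = (0.08/4)·-14.5000 = -0.2900
−ω₁+ω₂+ω₃−ω₄ = 1.5000  →  vy = (0.08/4)·1.5000 = 0.0300
−ω₁+ω₂−ω₃+ω₄ = 0.5000  →  ωz = (0.08/1.0000)·0.5000 = 0.0400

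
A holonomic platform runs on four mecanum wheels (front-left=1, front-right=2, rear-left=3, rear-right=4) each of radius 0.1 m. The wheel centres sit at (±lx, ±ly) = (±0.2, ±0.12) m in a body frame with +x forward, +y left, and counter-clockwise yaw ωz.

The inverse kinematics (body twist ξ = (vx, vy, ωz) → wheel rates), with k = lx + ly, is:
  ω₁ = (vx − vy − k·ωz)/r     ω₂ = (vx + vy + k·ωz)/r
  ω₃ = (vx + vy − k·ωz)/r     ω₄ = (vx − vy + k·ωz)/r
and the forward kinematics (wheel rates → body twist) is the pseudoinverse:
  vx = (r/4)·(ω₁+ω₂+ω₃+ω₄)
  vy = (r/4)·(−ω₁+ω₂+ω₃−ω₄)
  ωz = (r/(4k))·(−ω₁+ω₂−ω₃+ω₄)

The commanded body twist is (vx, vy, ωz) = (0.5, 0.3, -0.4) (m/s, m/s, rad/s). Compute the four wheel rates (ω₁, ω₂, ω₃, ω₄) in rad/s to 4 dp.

(3.2800, 6.7200, 9.2800, 0.7200)

k = lx + ly = 0.2 + 0.12 = 0.3200;  k·ωz = 0.3200·-0.4 = -0.1280
ω₁ (FL) = (vx − vy − k·ωz)/r = 0.3280/0.1 = 3.2800
ω₂ (FR) = (vx + vy + k·ωz)/r = 0.6720/0.1 = 6.7200
ω₃ (RL) = (vx + vy − k·ωz)/r = 0.9280/0.1 = 9.2800
ω₄ (RR) = (vx − vy + k·ωz)/r = 0.0720/0.1 = 0.7200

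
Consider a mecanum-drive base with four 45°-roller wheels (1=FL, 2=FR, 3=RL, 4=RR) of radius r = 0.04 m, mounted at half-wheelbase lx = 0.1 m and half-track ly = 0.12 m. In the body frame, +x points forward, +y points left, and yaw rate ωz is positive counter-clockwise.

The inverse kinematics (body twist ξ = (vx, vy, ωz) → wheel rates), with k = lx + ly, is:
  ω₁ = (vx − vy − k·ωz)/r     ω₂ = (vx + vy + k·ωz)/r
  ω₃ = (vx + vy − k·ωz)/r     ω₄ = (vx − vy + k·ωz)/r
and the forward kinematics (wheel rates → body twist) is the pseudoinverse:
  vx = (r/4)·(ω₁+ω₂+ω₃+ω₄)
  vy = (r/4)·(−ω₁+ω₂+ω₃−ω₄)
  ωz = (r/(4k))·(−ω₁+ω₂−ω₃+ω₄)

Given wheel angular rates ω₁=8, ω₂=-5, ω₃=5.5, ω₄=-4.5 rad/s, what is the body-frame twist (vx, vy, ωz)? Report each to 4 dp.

k = lx + ly = 0.1 + 0.12 = 0.2200
ω₁+ω₂+ω₃+ω₄ = 4.0000  →  vx = (0.04/4)·4.0000 = 0.0400
−ω₁+ω₂+ω₃−ω₄ = -3.0000  →  vy = (0.04/4)·-3.0000 = -0.0300
−ω₁+ω₂−ω₃+ω₄ = -23.0000  →  ωz = (0.04/0.8800)·-23.0000 = -1.0455

(0.0400, -0.0300, -1.0455)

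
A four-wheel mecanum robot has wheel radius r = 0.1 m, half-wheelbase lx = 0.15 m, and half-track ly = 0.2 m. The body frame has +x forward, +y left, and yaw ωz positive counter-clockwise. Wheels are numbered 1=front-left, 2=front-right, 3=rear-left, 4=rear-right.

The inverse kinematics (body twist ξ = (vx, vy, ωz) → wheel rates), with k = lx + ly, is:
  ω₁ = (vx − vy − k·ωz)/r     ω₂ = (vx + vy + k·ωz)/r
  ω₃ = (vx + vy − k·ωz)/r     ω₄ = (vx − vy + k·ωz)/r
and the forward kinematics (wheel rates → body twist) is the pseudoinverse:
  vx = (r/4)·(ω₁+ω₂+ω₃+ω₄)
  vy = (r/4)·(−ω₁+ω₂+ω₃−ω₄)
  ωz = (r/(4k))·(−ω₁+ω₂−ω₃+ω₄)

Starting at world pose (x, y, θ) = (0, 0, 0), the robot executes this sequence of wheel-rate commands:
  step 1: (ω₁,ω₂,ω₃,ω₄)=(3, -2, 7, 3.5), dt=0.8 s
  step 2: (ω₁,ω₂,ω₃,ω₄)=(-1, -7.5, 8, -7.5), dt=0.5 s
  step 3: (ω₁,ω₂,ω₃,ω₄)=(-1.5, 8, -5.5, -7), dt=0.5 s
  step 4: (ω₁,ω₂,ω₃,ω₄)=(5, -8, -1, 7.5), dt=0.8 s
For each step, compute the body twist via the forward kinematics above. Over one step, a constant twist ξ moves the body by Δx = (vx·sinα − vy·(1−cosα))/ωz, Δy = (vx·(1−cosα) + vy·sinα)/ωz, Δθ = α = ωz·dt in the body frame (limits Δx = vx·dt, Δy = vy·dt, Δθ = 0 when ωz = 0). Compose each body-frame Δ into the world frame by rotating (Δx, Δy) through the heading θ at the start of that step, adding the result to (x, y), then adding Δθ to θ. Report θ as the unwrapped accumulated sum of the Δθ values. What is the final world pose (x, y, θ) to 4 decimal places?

(-0.0262, -0.0641, -1.2429)

step 1: ξ=(vx,vy,ωz)=(0.2875, -0.0375, -0.6071), dt=0.8 → body Δ=(0.2139, -0.0836, -0.4857) → world pose (0.2139, -0.0836, -0.4857)
step 2: ξ=(vx,vy,ωz)=(-0.2000, 0.2250, -1.5714), dt=0.5 → body Δ=(-0.0481, 0.1386, -0.7857) → world pose (0.2361, 0.0614, -1.2714)
step 3: ξ=(vx,vy,ωz)=(-0.1500, 0.2750, 0.5714), dt=0.5 → body Δ=(-0.0935, 0.1250, 0.2857) → world pose (0.3280, 0.1876, -0.9857)
step 4: ξ=(vx,vy,ωz)=(0.0875, -0.5375, -0.3214), dt=0.8 → body Δ=(0.0142, -0.4342, -0.2571) → world pose (-0.0262, -0.0641, -1.2429)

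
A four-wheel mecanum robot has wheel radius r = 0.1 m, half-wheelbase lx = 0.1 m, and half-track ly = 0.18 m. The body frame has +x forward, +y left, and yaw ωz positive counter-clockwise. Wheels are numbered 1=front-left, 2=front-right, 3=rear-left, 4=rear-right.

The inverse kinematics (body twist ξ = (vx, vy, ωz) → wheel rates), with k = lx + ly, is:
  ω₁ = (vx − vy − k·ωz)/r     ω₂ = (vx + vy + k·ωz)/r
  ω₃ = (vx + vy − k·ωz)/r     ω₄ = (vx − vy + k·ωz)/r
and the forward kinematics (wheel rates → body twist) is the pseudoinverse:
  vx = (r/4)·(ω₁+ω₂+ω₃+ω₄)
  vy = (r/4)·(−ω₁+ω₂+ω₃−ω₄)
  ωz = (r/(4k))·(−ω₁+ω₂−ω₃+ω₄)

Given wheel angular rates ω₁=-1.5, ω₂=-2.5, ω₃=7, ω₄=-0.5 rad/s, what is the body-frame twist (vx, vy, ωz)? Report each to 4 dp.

(0.0625, 0.1625, -0.7589)

k = lx + ly = 0.1 + 0.18 = 0.2800
ω₁+ω₂+ω₃+ω₄ = 2.5000  →  vx = (0.1/4)·2.5000 = 0.0625
−ω₁+ω₂+ω₃−ω₄ = 6.5000  →  vy = (0.1/4)·6.5000 = 0.1625
−ω₁+ω₂−ω₃+ω₄ = -8.5000  →  ωz = (0.1/1.1200)·-8.5000 = -0.7589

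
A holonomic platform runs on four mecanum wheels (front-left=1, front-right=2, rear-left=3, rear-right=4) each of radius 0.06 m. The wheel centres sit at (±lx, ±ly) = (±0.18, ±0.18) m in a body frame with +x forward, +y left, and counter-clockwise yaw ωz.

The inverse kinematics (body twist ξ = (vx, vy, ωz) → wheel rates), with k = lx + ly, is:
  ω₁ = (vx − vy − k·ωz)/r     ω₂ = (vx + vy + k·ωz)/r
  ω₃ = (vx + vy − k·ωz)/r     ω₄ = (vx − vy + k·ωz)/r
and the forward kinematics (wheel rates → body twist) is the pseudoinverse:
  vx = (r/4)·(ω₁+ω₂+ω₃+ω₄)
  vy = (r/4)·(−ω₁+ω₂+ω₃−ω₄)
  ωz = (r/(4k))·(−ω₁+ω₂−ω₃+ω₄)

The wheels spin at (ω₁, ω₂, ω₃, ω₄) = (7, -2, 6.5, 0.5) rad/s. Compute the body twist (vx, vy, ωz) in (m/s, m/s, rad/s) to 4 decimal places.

k = lx + ly = 0.18 + 0.18 = 0.3600
ω₁+ω₂+ω₃+ω₄ = 12.0000  →  vx = (0.06/4)·12.0000 = 0.1800
−ω₁+ω₂+ω₃−ω₄ = -3.0000  →  vy = (0.06/4)·-3.0000 = -0.0450
−ω₁+ω₂−ω₃+ω₄ = -15.0000  →  ωz = (0.06/1.4400)·-15.0000 = -0.6250

(0.1800, -0.0450, -0.6250)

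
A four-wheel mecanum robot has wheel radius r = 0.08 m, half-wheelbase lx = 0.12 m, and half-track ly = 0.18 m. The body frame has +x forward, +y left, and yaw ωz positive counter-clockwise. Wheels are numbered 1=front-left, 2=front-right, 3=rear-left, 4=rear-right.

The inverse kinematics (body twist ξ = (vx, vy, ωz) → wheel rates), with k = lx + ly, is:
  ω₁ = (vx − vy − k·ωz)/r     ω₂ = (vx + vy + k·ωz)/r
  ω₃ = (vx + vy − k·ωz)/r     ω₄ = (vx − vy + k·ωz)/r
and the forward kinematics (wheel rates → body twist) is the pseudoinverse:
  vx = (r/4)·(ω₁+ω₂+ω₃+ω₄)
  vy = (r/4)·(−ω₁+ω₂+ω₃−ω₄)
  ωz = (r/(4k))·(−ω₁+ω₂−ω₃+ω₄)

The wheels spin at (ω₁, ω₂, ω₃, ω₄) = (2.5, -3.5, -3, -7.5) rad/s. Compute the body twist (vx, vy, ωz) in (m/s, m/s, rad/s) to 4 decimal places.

k = lx + ly = 0.12 + 0.18 = 0.3000
ω₁+ω₂+ω₃+ω₄ = -11.5000  →  vx = (0.08/4)·-11.5000 = -0.2300
−ω₁+ω₂+ω₃−ω₄ = -1.5000  →  vy = (0.08/4)·-1.5000 = -0.0300
−ω₁+ω₂−ω₃+ω₄ = -10.5000  →  ωz = (0.08/1.2000)·-10.5000 = -0.7000

(-0.2300, -0.0300, -0.7000)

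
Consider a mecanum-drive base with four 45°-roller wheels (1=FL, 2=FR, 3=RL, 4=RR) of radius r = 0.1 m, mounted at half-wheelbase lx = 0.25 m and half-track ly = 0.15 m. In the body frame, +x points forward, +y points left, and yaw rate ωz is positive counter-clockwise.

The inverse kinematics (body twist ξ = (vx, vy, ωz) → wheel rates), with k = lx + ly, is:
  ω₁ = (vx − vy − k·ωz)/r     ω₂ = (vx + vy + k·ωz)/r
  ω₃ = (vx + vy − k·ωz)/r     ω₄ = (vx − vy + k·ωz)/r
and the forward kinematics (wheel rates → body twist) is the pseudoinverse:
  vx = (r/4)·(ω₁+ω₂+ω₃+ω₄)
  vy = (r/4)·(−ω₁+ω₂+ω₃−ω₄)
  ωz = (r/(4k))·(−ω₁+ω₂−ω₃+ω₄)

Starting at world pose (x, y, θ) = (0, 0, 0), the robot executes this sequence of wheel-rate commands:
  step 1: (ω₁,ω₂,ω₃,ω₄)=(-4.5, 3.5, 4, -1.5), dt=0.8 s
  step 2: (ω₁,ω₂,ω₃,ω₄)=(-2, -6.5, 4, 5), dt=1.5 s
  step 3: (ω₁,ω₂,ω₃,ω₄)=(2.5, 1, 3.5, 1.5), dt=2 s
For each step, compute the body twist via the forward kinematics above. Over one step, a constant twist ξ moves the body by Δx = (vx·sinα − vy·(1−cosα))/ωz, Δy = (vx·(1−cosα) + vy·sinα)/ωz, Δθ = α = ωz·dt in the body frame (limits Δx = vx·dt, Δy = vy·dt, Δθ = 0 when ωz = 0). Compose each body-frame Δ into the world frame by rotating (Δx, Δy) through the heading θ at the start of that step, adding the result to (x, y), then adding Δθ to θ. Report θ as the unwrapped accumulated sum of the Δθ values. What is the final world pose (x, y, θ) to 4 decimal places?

(0.4185, -0.0847, -0.6406)

step 1: ξ=(vx,vy,ωz)=(0.0375, 0.3375, 0.1562), dt=0.8 → body Δ=(0.0131, 0.2712, 0.1250) → world pose (0.0131, 0.2712, 0.1250)
step 2: ξ=(vx,vy,ωz)=(0.0125, -0.1375, -0.2188), dt=1.5 → body Δ=(-0.0151, -0.2056, -0.3281) → world pose (0.0237, 0.0653, -0.2031)
step 3: ξ=(vx,vy,ωz)=(0.2125, 0.0125, -0.2188), dt=2.0 → body Δ=(0.4170, -0.0673, -0.4375) → world pose (0.4185, -0.0847, -0.6406)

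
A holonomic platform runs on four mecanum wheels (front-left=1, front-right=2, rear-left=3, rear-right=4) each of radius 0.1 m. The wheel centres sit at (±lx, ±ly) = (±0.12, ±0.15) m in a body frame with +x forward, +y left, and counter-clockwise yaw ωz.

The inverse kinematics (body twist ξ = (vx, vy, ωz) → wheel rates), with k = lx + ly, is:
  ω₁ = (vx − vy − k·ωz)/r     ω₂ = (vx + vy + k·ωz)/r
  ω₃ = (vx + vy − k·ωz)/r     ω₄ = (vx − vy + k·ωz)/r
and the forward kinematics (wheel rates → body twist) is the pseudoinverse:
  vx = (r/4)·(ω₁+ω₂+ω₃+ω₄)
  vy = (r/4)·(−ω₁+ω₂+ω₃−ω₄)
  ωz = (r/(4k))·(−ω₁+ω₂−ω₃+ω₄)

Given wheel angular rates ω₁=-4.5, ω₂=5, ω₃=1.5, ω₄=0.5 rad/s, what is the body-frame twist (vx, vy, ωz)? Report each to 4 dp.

(0.0625, 0.2625, 0.7870)

k = lx + ly = 0.12 + 0.15 = 0.2700
ω₁+ω₂+ω₃+ω₄ = 2.5000  →  vx = (0.1/4)·2.5000 = 0.0625
−ω₁+ω₂+ω₃−ω₄ = 10.5000  →  vy = (0.1/4)·10.5000 = 0.2625
−ω₁+ω₂−ω₃+ω₄ = 8.5000  →  ωz = (0.1/1.0800)·8.5000 = 0.7870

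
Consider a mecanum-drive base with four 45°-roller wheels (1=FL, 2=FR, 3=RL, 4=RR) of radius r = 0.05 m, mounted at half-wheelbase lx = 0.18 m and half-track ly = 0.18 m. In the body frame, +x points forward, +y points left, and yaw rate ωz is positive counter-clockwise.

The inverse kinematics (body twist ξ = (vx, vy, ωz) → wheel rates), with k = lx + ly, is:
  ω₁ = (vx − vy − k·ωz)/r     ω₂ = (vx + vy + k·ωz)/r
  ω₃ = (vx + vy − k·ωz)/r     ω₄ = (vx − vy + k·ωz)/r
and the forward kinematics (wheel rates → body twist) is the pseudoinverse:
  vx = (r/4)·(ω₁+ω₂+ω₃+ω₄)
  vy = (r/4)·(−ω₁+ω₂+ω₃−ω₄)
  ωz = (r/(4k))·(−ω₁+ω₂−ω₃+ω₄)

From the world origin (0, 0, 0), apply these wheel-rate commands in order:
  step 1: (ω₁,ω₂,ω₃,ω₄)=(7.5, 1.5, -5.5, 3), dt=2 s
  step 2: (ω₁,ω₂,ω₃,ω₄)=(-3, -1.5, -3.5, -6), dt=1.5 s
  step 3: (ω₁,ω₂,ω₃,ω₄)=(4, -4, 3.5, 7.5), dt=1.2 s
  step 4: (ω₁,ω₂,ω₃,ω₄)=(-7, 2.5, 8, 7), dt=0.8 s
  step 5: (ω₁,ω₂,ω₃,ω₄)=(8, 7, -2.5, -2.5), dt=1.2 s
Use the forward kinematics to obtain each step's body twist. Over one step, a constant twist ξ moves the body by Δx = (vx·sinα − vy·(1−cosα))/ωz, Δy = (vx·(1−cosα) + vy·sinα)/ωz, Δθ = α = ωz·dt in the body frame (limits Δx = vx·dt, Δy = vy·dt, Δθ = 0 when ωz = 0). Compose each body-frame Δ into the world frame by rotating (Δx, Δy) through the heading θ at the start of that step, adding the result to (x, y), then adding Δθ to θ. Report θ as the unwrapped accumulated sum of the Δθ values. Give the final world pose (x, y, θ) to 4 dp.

(0.3412, -0.3617, 0.1493)

step 1: ξ=(vx,vy,ωz)=(0.0813, -0.1813, 0.0868), dt=2.0 → body Δ=(0.1931, -0.3466, 0.1736) → world pose (0.1931, -0.3466, 0.1736)
step 2: ξ=(vx,vy,ωz)=(-0.1750, 0.0500, -0.0347), dt=1.5 → body Δ=(-0.2604, 0.0818, -0.0521) → world pose (-0.0776, -0.3110, 0.1215)
step 3: ξ=(vx,vy,ωz)=(0.1375, -0.1500, -0.1389), dt=1.2 → body Δ=(0.1493, -0.1929, -0.1667) → world pose (0.0940, -0.4844, -0.0451)
step 4: ξ=(vx,vy,ωz)=(0.1313, 0.1313, 0.2951), dt=0.8 → body Δ=(0.0917, 0.1164, 0.2361) → world pose (0.1908, -0.3723, 0.1910)
step 5: ξ=(vx,vy,ωz)=(0.1250, -0.0125, -0.0347), dt=1.2 → body Δ=(0.1496, -0.0181, -0.0417) → world pose (0.3412, -0.3617, 0.1493)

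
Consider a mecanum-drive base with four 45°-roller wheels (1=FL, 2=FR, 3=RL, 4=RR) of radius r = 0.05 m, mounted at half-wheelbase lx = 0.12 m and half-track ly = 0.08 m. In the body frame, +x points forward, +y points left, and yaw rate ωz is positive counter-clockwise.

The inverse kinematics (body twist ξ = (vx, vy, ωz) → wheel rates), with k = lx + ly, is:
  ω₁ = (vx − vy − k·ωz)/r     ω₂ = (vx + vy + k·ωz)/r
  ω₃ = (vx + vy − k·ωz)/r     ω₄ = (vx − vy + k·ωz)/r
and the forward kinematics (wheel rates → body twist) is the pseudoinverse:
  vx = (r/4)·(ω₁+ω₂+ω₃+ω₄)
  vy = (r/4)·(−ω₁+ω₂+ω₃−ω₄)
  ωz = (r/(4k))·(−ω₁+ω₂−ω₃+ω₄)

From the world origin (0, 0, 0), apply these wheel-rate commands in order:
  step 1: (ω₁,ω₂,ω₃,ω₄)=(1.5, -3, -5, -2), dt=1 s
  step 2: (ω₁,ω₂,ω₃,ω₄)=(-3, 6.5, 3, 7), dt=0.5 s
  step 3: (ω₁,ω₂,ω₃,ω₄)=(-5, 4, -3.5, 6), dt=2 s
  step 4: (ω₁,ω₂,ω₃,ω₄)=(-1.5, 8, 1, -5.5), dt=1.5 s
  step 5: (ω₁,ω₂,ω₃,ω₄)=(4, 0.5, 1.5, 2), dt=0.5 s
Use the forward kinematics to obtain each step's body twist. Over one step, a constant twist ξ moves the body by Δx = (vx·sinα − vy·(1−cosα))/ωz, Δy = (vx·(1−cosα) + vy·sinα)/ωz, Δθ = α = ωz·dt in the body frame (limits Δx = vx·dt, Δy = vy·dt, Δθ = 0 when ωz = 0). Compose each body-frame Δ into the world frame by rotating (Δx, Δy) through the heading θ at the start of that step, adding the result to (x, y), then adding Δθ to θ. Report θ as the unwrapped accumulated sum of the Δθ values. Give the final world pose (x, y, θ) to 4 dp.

(-0.2009, -0.2456, 2.8281)

step 1: ξ=(vx,vy,ωz)=(-0.1063, -0.0938, -0.0938), dt=1.0 → body Δ=(-0.1105, -0.0886, -0.0938) → world pose (-0.1105, -0.0886, -0.0938)
step 2: ξ=(vx,vy,ωz)=(0.1688, 0.0688, 0.8438), dt=0.5 → body Δ=(0.0748, 0.0509, 0.4219) → world pose (-0.0313, -0.0450, 0.3281)
step 3: ξ=(vx,vy,ωz)=(0.0188, -0.0063, 1.1562), dt=2.0 → body Δ=(0.0210, 0.0232, 2.3125) → world pose (-0.0189, -0.0162, 2.6406)
step 4: ξ=(vx,vy,ωz)=(0.0250, 0.2000, 0.1875), dt=1.5 → body Δ=(-0.0049, 0.3013, 0.2812) → world pose (-0.1593, -0.2829, 2.9219)
step 5: ξ=(vx,vy,ωz)=(0.1000, -0.0500, -0.1875), dt=0.5 → body Δ=(0.0488, -0.0273, -0.0938) → world pose (-0.2009, -0.2456, 2.8281)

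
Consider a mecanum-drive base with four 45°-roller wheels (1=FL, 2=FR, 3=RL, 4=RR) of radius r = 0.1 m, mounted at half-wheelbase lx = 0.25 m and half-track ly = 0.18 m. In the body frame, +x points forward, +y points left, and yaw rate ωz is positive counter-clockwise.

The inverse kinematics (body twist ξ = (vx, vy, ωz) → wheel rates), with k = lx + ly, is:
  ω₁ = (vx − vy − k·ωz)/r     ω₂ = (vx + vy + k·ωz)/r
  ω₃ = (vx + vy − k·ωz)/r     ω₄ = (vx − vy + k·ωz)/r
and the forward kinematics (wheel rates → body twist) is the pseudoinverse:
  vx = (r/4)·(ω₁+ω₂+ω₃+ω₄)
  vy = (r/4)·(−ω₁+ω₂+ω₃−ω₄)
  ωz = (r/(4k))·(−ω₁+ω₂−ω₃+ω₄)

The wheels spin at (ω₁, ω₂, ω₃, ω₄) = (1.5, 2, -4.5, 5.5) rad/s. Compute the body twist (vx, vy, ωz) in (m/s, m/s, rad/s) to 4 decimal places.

(0.1125, -0.2375, 0.6105)

k = lx + ly = 0.25 + 0.18 = 0.4300
ω₁+ω₂+ω₃+ω₄ = 4.5000  →  vx = (0.1/4)·4.5000 = 0.1125
−ω₁+ω₂+ω₃−ω₄ = -9.5000  →  vy = (0.1/4)·-9.5000 = -0.2375
−ω₁+ω₂−ω₃+ω₄ = 10.5000  →  ωz = (0.1/1.7200)·10.5000 = 0.6105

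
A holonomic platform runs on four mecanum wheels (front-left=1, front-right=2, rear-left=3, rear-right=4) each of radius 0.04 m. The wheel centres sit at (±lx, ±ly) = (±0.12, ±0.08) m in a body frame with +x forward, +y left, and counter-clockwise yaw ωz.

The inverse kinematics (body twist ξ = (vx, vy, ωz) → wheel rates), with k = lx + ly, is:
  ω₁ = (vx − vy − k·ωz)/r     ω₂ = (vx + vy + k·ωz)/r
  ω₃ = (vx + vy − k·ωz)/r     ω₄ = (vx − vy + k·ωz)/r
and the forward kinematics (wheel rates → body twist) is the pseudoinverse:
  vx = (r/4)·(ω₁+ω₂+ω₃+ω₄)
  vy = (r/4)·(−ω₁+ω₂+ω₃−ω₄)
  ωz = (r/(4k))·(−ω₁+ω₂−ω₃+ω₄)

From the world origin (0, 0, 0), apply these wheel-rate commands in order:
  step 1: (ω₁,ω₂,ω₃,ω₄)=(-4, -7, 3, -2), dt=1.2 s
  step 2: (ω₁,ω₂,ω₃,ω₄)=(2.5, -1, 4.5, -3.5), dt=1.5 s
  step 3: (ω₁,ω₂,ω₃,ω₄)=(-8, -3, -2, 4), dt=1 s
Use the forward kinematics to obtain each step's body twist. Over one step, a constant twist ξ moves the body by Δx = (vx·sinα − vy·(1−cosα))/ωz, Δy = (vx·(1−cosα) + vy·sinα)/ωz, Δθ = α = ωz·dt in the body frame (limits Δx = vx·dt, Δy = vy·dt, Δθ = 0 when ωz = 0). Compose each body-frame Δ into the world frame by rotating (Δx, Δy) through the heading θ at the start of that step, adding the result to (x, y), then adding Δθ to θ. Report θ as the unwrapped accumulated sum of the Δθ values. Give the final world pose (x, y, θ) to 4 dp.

step 1: ξ=(vx,vy,ωz)=(-0.1000, 0.0200, -0.4000), dt=1.2 → body Δ=(-0.1098, 0.0513, -0.4800) → world pose (-0.1098, 0.0513, -0.4800)
step 2: ξ=(vx,vy,ωz)=(0.0250, 0.0450, -0.5750), dt=1.5 → body Δ=(0.0604, 0.0442, -0.8625) → world pose (-0.0358, 0.0627, -1.3425)
step 3: ξ=(vx,vy,ωz)=(-0.0900, -0.0100, 0.5500), dt=1.0 → body Δ=(-0.0828, -0.0336, 0.5500) → world pose (-0.0873, 0.1358, -0.7925)

(-0.0873, 0.1358, -0.7925)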